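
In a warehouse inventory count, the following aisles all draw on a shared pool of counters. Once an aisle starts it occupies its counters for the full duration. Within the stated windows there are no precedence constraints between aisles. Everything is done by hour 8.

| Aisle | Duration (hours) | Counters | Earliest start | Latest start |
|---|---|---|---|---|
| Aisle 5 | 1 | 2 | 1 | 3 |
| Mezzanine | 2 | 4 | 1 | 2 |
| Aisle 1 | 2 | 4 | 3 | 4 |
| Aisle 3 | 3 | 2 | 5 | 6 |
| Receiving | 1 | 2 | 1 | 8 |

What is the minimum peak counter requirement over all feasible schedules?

Early-start (Aisle 5@1, Mezzanine@1, Aisle 1@3, Aisle 3@5, Receiving@1) gives peak 8: h1:8  h2:4  h3:4  h4:4  h5:2  h6:2  h7:2  h8:0.
Shift Mezzanine→2, Aisle 1→4, Aisle 3→6.
Schedule Aisle 5@1, Mezzanine@2, Aisle 1@4, Aisle 3@6, Receiving@1: h1:4  h2:4  h3:4  h4:4  h5:4  h6:2  h7:2  h8:2 — peak 4.
Total counter-hours = 26 over 8 hours ⇒ peak ≥ ⌈26/8⌉ = 4, so 4 is optimal.

4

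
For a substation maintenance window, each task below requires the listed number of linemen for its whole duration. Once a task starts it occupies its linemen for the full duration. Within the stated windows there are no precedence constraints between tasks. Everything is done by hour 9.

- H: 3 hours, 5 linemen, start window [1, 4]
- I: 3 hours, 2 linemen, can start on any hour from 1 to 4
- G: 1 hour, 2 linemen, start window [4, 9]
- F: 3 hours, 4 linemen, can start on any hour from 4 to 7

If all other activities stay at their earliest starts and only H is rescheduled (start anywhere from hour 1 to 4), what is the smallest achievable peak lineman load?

H@1: h1:7  h2:7  h3:7  h4:6  h5:4  h6:4  h7:0  h8:0  h9:0 → peak 7
H@2: h1:2  h2:7  h3:7  h4:11  h5:4  h6:4  h7:0  h8:0  h9:0 → peak 11
H@3: h1:2  h2:2  h3:7  h4:11  h5:9  h6:4  h7:0  h8:0  h9:0 → peak 11
H@4: h1:2  h2:2  h3:2  h4:11  h5:9  h6:9  h7:0  h8:0  h9:0 → peak 11
Best is H@1, peak 7.

7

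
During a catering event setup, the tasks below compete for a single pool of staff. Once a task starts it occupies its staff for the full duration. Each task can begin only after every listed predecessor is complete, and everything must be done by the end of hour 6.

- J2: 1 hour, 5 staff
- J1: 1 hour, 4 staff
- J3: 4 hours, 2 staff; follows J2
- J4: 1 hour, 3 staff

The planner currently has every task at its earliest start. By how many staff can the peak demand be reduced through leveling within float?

Early-start peak: h1:12  h2:2  h3:2  h4:2  h5:2  h6:0 ⇒ 12.
Leveled (J2@1, J1@2, J3@3, J4@3): h1:5  h2:4  h3:5  h4:2  h5:2  h6:2 ⇒ 5.
Reduction 12 − 5 = 7.

7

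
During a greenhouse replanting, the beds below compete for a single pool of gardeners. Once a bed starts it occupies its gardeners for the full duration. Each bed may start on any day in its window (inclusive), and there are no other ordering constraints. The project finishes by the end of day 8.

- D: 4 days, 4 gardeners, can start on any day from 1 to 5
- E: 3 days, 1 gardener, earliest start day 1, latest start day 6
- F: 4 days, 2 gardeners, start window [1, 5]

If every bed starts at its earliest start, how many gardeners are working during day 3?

At early start, day 3 has: D, E, F.
Demand: 4 + 1 + 2 = 7.

7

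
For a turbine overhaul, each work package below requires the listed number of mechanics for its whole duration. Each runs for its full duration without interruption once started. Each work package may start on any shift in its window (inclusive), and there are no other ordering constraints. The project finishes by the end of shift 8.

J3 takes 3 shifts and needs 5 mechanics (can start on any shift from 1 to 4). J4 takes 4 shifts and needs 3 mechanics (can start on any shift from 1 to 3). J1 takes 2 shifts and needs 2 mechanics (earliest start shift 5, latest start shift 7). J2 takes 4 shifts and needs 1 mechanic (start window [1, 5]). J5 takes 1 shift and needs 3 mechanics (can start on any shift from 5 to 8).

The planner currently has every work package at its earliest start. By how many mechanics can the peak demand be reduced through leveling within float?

Early-start peak: s1:9  s2:9  s3:9  s4:4  s5:5  s6:2  s7:0  s8:0 ⇒ 9.
Leveled (J3@1, J4@1, J1@5, J2@4, J5@5): s1:8  s2:8  s3:8  s4:4  s5:6  s6:3  s7:1  s8:0 ⇒ 8.
Reduction 9 − 8 = 1.

1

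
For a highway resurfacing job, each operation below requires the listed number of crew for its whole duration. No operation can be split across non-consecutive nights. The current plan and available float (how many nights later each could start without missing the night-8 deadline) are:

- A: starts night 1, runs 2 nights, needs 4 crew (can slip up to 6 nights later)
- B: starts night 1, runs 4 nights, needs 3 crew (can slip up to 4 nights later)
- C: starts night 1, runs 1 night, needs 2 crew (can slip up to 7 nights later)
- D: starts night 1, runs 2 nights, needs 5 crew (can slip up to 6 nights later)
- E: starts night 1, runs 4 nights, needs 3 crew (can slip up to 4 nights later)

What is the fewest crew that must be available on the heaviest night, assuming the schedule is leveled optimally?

Early-start (A@1, B@1, C@1, D@1, E@1) gives peak 17: n1:17  n2:15  n3:6  n4:6  n5:0  n6:0  n7:0  n8:0.
Shift B→3, D→7, E→3.
Schedule A@1, B@3, C@1, D@7, E@3: n1:6  n2:4  n3:6  n4:6  n5:6  n6:6  n7:5  n8:5 — peak 6.
Total crew member-nights = 44 over 8 nights ⇒ peak ≥ ⌈44/8⌉ = 6, so 6 is optimal.

6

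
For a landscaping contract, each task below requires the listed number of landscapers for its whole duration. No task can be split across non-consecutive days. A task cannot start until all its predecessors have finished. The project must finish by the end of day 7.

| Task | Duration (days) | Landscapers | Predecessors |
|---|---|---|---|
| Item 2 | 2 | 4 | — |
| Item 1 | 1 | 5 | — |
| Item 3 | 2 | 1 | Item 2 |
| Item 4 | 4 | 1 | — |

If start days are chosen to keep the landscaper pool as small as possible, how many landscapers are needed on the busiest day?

Early-start (Item 2@1, Item 1@1, Item 3@3, Item 4@1) gives peak 10: d1:10  d2:5  d3:2  d4:2  d5:0  d6:0  d7:0.
Shift Item 1→3, Item 3→4, Item 4→4.
Schedule Item 2@1, Item 1@3, Item 3@4, Item 4@4: d1:4  d2:4  d3:5  d4:2  d5:2  d6:1  d7:1 — peak 5.

5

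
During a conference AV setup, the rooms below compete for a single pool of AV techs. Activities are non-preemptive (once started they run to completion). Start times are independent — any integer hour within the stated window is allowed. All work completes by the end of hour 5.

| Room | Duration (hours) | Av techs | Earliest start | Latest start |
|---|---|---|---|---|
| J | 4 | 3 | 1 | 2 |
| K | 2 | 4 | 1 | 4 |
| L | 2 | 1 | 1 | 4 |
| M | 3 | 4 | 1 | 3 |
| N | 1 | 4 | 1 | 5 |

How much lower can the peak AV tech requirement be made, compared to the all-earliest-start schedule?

8

Early-start peak: h1:16  h2:12  h3:7  h4:3  h5:0 ⇒ 16.
Leveled (J@1, K@1, L@1, M@3, N@5): h1:8  h2:8  h3:7  h4:7  h5:8 ⇒ 8.
Reduction 16 − 8 = 8.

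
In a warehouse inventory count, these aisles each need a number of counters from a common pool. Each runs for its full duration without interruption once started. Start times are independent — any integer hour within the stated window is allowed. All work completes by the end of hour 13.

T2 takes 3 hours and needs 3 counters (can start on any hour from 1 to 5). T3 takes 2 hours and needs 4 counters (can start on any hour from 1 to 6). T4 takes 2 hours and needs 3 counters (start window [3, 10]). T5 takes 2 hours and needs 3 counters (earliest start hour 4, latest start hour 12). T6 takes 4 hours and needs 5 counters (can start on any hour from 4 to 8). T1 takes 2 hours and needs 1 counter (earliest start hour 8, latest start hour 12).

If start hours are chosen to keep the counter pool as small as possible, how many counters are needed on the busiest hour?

Early-start (T2@1, T3@1, T4@3, T5@4, T6@4, T1@8) gives peak 11: h1:7  h2:7  h3:6  h4:11  h5:8  h6:5  h7:5  h8:1  h9:1  h10:0  h11:0  h12:0  h13:0.
Shift T3→4, T4→6, T5→12, T6→8, T1→12.
Schedule T2@1, T3@4, T4@6, T5@12, T6@8, T1@12: h1:3  h2:3  h3:3  h4:4  h5:4  h6:3  h7:3  h8:5  h9:5  h10:5  h11:5  h12:4  h13:4 — peak 5.

5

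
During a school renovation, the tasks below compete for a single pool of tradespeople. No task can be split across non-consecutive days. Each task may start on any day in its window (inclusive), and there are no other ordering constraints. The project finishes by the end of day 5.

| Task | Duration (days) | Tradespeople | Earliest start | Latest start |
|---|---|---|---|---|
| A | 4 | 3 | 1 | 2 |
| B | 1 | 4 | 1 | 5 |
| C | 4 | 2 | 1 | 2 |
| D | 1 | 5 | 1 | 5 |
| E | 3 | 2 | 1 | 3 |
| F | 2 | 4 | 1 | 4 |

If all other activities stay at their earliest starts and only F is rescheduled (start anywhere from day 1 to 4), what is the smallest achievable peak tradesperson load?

F@1: d1:20  d2:11  d3:7  d4:5  d5:0 → peak 20
F@2: d1:16  d2:11  d3:11  d4:5  d5:0 → peak 16
F@3: d1:16  d2:7  d3:11  d4:9  d5:0 → peak 16
F@4: d1:16  d2:7  d3:7  d4:9  d5:4 → peak 16
Best is F@2, peak 16.

16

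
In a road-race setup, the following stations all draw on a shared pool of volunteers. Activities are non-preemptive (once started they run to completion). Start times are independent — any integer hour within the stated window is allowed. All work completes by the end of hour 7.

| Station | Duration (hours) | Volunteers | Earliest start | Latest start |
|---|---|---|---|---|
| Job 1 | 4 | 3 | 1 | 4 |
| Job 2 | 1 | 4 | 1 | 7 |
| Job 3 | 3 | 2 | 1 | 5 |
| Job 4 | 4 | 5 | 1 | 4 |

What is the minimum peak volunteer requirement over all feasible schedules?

8

Early-start (Job 1@1, Job 2@1, Job 3@1, Job 4@1) gives peak 14: h1:14  h2:10  h3:10  h4:8  h5:0  h6:0  h7:0.
Shift Job 3→5, Job 4→2.
Schedule Job 1@1, Job 2@1, Job 3@5, Job 4@2: h1:7  h2:8  h3:8  h4:8  h5:7  h6:2  h7:2 — peak 8.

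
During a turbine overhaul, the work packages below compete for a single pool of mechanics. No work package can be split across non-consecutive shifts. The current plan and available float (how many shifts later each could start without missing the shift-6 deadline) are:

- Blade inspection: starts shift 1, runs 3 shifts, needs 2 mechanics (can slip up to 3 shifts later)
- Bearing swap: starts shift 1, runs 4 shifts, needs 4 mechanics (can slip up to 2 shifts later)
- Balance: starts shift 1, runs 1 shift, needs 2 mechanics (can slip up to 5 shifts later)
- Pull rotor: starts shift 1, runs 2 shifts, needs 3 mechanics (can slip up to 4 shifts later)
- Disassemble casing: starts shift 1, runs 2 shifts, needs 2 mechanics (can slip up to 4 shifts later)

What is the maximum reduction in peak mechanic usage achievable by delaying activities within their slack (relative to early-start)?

7

Early-start peak: s1:13  s2:11  s3:6  s4:4  s5:0  s6:0 ⇒ 13.
Leveled (Blade inspection@1, Bearing swap@1, Balance@4, Pull rotor@5, Disassemble casing@5): s1:6  s2:6  s3:6  s4:6  s5:5  s6:5 ⇒ 6.
Reduction 13 − 6 = 7.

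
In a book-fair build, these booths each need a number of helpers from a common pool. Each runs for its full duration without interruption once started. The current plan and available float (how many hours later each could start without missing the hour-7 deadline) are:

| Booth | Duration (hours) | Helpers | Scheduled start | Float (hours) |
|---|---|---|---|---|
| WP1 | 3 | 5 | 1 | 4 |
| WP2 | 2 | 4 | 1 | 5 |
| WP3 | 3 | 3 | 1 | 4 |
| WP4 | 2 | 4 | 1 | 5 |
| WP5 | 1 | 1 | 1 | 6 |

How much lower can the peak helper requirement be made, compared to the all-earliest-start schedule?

Early-start peak: h1:17  h2:16  h3:8  h4:0  h5:0  h6:0  h7:0 ⇒ 17.
Leveled (WP1@1, WP2@4, WP3@4, WP4@6, WP5@1): h1:6  h2:5  h3:5  h4:7  h5:7  h6:7  h7:4 ⇒ 7.
Reduction 17 − 7 = 10.

10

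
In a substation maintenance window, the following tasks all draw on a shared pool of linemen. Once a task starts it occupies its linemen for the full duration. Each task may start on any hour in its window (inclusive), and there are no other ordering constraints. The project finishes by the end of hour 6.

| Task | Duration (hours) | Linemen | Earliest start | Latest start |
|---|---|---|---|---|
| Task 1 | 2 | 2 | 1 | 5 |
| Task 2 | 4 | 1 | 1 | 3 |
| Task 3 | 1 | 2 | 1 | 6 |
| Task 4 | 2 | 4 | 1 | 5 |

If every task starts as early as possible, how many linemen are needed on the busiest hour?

9

Early-start schedule: Task 1@1, Task 2@1, Task 3@1, Task 4@1.
Load per hour: hour 1: 9, hour 2: 7, hour 3: 1, hour 4: 1, hour 5: 0, hour 6: 0.
Peak is 9.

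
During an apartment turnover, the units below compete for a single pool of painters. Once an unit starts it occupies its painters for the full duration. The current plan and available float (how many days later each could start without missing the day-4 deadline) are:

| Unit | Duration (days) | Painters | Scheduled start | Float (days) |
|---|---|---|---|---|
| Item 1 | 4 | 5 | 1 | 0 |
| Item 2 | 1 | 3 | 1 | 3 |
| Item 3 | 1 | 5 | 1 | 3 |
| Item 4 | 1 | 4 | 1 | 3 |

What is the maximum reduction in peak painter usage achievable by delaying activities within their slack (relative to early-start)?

7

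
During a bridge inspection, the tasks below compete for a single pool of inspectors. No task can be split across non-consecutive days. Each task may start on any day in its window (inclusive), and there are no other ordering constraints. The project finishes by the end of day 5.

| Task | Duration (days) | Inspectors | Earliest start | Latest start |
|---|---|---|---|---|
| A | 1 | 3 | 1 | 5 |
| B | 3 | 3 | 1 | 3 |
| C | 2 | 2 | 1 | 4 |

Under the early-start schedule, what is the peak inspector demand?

8

Early-start schedule: A@1, B@1, C@1.
Load per day: day 1: 8, day 2: 5, day 3: 3, day 4: 0, day 5: 0.
Peak is 8.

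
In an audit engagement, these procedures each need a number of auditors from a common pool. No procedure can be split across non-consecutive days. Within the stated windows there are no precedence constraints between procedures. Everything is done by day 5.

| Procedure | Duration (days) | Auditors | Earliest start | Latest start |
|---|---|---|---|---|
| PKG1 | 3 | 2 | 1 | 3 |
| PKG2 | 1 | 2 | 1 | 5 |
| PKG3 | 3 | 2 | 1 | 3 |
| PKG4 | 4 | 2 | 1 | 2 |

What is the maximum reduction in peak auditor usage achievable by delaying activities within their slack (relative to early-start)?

2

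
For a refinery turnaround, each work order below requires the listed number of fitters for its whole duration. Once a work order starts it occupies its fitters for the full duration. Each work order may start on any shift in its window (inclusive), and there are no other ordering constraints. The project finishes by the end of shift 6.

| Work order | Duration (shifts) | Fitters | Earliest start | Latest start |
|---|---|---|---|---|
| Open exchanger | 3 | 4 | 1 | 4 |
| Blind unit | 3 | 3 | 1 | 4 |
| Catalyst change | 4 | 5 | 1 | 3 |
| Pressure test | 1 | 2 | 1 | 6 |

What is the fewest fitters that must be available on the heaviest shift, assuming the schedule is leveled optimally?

Early-start (Open exchanger@1, Blind unit@1, Catalyst change@1, Pressure test@1) gives peak 14: s1:14  s2:12  s3:12  s4:5  s5:0  s6:0.
Shift Blind unit→4, Pressure test→5.
Schedule Open exchanger@1, Blind unit@4, Catalyst change@1, Pressure test@5: s1:9  s2:9  s3:9  s4:8  s5:5  s6:3 — peak 9.

9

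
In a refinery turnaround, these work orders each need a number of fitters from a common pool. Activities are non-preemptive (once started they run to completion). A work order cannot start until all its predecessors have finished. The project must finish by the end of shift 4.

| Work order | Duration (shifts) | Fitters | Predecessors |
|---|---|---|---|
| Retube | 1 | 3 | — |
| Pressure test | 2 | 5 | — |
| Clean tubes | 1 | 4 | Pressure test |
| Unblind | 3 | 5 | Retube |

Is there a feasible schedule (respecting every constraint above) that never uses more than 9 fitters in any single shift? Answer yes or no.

no

The minimum achievable peak is 10; 9 < 10, so no feasible schedule stays within the cap.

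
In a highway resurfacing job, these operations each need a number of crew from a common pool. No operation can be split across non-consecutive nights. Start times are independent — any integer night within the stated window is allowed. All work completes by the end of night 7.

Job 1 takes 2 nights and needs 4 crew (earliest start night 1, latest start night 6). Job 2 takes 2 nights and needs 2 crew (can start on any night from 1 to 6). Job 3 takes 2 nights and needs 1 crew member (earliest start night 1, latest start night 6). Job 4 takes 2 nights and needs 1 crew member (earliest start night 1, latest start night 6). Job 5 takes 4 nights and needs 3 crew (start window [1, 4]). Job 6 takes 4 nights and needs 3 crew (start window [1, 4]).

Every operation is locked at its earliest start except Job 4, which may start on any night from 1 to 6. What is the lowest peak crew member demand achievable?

Job 4@1: n1:14  n2:14  n3:6  n4:6  n5:0  n6:0  n7:0 → peak 14
Job 4@2: n1:13  n2:14  n3:7  n4:6  n5:0  n6:0  n7:0 → peak 14
Job 4@3: n1:13  n2:13  n3:7  n4:7  n5:0  n6:0  n7:0 → peak 13
Job 4@4: n1:13  n2:13  n3:6  n4:7  n5:1  n6:0  n7:0 → peak 13
Job 4@5: n1:13  n2:13  n3:6  n4:6  n5:1  n6:1  n7:0 → peak 13
Job 4@6: n1:13  n2:13  n3:6  n4:6  n5:0  n6:1  n7:1 → peak 13
Best is Job 4@3, peak 13.

13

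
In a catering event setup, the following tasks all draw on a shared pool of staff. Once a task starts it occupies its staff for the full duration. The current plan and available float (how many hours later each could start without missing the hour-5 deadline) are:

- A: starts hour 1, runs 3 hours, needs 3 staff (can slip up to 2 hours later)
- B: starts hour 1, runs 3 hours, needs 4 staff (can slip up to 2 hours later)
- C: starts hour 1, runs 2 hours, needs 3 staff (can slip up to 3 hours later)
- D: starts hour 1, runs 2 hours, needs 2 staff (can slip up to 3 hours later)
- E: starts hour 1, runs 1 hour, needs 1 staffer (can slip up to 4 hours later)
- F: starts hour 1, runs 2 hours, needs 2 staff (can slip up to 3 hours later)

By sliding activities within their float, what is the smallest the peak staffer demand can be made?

Early-start (A@1, B@1, C@1, D@1, E@1, F@1) gives peak 15: h1:15  h2:14  h3:7  h4:0  h5:0.
Shift C→4, D→4, F→4.
Schedule A@1, B@1, C@4, D@4, E@1, F@4: h1:8  h2:7  h3:7  h4:7  h5:7 — peak 8.
Total staffer-hours = 36 over 5 hours ⇒ peak ≥ ⌈36/5⌉ = 8, so 8 is optimal.

8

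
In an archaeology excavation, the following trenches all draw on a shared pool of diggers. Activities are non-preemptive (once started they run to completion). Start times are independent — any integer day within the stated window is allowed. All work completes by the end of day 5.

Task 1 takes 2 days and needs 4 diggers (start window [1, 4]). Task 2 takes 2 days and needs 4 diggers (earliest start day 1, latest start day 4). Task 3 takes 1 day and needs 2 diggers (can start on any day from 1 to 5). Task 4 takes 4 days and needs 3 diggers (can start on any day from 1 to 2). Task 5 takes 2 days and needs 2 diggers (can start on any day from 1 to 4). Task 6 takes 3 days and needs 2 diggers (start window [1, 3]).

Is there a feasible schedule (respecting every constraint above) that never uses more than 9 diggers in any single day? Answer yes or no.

Schedule Task 1@1, Task 2@3, Task 3@1, Task 4@2, Task 5@1, Task 6@3: d1:8  d2:9  d3:9  d4:9  d5:5 — peak 9 ≤ 9.

yes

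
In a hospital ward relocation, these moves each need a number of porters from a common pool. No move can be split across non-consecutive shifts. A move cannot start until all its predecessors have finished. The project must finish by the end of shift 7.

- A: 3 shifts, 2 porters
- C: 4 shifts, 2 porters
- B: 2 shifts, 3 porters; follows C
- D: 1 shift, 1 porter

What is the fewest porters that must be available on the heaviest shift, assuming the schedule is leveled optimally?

4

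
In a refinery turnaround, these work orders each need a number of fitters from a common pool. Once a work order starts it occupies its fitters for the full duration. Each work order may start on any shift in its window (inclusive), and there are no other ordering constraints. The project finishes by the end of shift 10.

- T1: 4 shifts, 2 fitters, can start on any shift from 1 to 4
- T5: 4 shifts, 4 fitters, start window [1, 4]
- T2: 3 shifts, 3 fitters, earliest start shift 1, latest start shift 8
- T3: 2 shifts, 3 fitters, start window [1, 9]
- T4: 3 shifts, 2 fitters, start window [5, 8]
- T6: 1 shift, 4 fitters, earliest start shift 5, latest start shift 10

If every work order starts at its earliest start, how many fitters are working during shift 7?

2

At early start, shift 7 has: T4.
Demand: 2 = 2.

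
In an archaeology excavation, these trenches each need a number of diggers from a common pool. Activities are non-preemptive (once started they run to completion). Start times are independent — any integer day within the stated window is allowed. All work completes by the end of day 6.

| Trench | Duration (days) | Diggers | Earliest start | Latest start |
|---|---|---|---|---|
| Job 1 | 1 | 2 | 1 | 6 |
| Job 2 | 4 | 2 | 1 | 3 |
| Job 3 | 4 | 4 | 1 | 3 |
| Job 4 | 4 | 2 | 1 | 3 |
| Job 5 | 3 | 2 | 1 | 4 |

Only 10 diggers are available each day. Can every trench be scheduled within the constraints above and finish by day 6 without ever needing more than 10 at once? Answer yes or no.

yes

Schedule Job 1@1, Job 2@1, Job 3@1, Job 4@1, Job 5@2: d1:10  d2:10  d3:10  d4:10  d5:0  d6:0 — peak 10 ≤ 10.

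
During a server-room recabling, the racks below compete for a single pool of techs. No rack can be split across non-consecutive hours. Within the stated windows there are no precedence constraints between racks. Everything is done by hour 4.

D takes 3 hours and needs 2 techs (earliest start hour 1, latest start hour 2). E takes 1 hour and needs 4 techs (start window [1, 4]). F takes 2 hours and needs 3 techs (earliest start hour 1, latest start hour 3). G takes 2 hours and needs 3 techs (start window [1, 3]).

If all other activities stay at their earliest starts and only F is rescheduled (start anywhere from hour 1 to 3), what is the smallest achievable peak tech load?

9

F@1: h1:12  h2:8  h3:2  h4:0 → peak 12
F@2: h1:9  h2:8  h3:5  h4:0 → peak 9
F@3: h1:9  h2:5  h3:5  h4:3 → peak 9
Best is F@2, peak 9.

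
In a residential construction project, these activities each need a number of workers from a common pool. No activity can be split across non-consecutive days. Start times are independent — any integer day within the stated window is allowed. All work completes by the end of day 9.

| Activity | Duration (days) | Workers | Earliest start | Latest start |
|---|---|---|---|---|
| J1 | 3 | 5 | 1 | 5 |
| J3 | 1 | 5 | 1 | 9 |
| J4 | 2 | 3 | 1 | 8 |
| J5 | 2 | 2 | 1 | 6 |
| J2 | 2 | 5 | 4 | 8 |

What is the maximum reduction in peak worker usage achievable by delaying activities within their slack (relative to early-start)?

10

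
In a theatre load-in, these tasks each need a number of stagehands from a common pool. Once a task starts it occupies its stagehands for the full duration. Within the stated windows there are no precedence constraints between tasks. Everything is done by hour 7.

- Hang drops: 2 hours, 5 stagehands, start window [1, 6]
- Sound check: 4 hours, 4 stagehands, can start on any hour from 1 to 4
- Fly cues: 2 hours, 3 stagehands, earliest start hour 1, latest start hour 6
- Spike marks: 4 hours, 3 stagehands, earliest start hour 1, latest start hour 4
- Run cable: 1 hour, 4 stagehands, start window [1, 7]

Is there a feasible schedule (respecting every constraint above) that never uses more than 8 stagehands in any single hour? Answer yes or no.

Schedule Hang drops@1, Sound check@3, Fly cues@1, Spike marks@3, Run cable@7: h1:8  h2:8  h3:7  h4:7  h5:7  h6:7  h7:4 — peak 8 ≤ 8.

yes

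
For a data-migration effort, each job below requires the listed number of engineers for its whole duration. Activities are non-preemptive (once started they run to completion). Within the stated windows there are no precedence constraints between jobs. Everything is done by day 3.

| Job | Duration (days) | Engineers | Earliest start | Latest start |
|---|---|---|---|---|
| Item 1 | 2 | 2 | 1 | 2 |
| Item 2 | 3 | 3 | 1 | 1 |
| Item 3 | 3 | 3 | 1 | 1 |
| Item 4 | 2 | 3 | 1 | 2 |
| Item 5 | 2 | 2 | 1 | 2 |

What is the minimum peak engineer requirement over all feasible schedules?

13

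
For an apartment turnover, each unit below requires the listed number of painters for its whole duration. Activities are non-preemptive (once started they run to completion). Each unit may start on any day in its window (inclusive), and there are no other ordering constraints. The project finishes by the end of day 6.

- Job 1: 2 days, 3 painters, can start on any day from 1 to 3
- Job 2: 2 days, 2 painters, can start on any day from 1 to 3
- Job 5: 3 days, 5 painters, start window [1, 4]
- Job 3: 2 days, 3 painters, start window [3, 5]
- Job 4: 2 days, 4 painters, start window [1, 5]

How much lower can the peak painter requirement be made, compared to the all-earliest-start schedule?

Early-start peak: d1:14  d2:14  d3:8  d4:3  d5:0  d6:0 ⇒ 14.
Leveled (Job 1@1, Job 2@3, Job 5@1, Job 3@4, Job 4@5): d1:8  d2:8  d3:7  d4:5  d5:7  d6:4 ⇒ 8.
Reduction 14 − 8 = 6.

6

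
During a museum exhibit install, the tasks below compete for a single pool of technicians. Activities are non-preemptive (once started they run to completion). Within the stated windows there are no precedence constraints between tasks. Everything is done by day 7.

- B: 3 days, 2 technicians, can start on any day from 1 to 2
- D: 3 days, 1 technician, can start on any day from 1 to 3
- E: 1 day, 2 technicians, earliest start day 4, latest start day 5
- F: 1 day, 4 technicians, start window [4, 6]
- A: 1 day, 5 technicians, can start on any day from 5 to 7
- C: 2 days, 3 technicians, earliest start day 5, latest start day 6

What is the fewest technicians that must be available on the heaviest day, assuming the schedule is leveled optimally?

5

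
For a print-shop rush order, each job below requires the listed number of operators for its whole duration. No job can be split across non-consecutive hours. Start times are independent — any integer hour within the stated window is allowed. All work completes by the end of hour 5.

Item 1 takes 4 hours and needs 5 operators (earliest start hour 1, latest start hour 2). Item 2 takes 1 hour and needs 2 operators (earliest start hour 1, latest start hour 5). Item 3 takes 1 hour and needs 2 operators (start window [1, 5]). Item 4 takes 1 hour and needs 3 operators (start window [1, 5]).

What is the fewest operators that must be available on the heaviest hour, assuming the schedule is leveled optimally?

Early-start (Item 1@1, Item 2@1, Item 3@1, Item 4@1) gives peak 12: h1:12  h2:5  h3:5  h4:5  h5:0.
Shift Item 3→2, Item 4→5.
Schedule Item 1@1, Item 2@1, Item 3@2, Item 4@5: h1:7  h2:7  h3:5  h4:5  h5:3 — peak 7.

7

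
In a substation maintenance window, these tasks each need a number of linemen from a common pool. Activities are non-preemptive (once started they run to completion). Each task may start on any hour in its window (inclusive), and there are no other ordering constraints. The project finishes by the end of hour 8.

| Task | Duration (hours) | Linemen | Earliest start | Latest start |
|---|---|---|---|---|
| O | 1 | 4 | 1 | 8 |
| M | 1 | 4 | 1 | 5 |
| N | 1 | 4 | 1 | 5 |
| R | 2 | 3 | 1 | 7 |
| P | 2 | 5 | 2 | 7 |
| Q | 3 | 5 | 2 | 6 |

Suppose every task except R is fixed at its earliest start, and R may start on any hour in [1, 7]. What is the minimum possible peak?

R@1: h1:15  h2:13  h3:10  h4:5  h5:0  h6:0  h7:0  h8:0 → peak 15
R@2: h1:12  h2:13  h3:13  h4:5  h5:0  h6:0  h7:0  h8:0 → peak 13
R@3: h1:12  h2:10  h3:13  h4:8  h5:0  h6:0  h7:0  h8:0 → peak 13
R@4: h1:12  h2:10  h3:10  h4:8  h5:3  h6:0  h7:0  h8:0 → peak 12
R@5: h1:12  h2:10  h3:10  h4:5  h5:3  h6:3  h7:0  h8:0 → peak 12
R@6: h1:12  h2:10  h3:10  h4:5  h5:0  h6:3  h7:3  h8:0 → peak 12
R@7: h1:12  h2:10  h3:10  h4:5  h5:0  h6:0  h7:3  h8:3 → peak 12
Best is R@4, peak 12.

12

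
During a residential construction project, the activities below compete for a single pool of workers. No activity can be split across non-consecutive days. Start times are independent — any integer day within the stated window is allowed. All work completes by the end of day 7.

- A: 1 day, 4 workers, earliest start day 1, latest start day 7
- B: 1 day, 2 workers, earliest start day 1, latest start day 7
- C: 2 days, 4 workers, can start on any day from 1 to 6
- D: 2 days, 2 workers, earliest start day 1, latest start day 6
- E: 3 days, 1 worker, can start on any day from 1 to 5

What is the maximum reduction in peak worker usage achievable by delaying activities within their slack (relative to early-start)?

Early-start peak: d1:13  d2:7  d3:1  d4:0  d5:0  d6:0  d7:0 ⇒ 13.
Leveled (A@1, B@2, C@3, D@5, E@5): d1:4  d2:2  d3:4  d4:4  d5:3  d6:3  d7:1 ⇒ 4.
Reduction 13 − 4 = 9.

9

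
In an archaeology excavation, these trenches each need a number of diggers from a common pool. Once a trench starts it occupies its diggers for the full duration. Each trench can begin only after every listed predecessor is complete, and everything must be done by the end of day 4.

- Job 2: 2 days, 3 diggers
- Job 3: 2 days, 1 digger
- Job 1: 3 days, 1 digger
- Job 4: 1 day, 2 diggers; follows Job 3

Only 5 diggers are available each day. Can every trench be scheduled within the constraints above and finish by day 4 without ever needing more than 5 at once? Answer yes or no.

Schedule Job 2@1, Job 3@1, Job 1@1, Job 4@3: d1:5  d2:5  d3:3  d4:0 — peak 5 ≤ 5.

yes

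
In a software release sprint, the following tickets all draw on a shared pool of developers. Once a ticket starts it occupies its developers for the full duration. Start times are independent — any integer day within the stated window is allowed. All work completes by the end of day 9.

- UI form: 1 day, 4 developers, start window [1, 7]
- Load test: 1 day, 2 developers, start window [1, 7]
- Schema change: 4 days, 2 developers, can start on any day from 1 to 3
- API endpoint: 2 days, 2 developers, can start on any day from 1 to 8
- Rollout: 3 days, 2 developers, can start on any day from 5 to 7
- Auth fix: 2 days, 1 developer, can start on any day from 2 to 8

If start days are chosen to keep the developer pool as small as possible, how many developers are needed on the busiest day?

Early-start (UI form@1, Load test@1, Schema change@1, API endpoint@1, Rollout@5, Auth fix@2) gives peak 10: d1:10  d2:5  d3:3  d4:2  d5:2  d6:2  d7:2  d8:0  d9:0.
Shift Load test→2, Schema change→2, API endpoint→3, Auth fix→6.
Schedule UI form@1, Load test@2, Schema change@2, API endpoint@3, Rollout@5, Auth fix@6: d1:4  d2:4  d3:4  d4:4  d5:4  d6:3  d7:3  d8:0  d9:0 — peak 4.

4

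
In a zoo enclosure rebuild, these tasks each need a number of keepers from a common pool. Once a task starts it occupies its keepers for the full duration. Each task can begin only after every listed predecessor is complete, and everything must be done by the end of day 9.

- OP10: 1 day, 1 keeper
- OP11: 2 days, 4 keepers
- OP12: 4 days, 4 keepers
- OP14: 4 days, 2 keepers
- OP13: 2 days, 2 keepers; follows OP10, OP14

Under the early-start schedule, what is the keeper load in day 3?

6

At early start, day 3 has: OP12, OP14.
Demand: 4 + 2 = 6.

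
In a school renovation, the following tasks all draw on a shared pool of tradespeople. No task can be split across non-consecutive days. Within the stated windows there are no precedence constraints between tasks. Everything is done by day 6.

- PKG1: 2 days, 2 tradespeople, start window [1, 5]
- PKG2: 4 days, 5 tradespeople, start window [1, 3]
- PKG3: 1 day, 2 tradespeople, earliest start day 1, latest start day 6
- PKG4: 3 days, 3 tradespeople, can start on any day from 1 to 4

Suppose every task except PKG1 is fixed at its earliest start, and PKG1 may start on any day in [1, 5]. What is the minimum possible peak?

PKG1@1: d1:12  d2:10  d3:8  d4:5  d5:0  d6:0 → peak 12
PKG1@2: d1:10  d2:10  d3:10  d4:5  d5:0  d6:0 → peak 10
PKG1@3: d1:10  d2:8  d3:10  d4:7  d5:0  d6:0 → peak 10
PKG1@4: d1:10  d2:8  d3:8  d4:7  d5:2  d6:0 → peak 10
PKG1@5: d1:10  d2:8  d3:8  d4:5  d5:2  d6:2 → peak 10
Best is PKG1@2, peak 10.

10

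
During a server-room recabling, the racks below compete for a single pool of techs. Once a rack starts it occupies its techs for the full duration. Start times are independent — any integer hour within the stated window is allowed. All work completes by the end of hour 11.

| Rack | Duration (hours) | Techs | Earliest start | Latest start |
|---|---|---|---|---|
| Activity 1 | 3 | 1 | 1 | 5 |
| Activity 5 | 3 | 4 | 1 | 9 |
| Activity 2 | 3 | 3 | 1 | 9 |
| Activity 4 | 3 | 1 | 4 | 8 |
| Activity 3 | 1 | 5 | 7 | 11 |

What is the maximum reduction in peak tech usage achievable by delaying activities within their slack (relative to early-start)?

3

Early-start peak: h1:8  h2:8  h3:8  h4:1  h5:1  h6:1  h7:5  h8:0  h9:0  h10:0  h11:0 ⇒ 8.
Leveled (Activity 1@1, Activity 5@1, Activity 2@4, Activity 4@4, Activity 3@7): h1:5  h2:5  h3:5  h4:4  h5:4  h6:4  h7:5  h8:0  h9:0  h10:0  h11:0 ⇒ 5.
Reduction 8 − 5 = 3.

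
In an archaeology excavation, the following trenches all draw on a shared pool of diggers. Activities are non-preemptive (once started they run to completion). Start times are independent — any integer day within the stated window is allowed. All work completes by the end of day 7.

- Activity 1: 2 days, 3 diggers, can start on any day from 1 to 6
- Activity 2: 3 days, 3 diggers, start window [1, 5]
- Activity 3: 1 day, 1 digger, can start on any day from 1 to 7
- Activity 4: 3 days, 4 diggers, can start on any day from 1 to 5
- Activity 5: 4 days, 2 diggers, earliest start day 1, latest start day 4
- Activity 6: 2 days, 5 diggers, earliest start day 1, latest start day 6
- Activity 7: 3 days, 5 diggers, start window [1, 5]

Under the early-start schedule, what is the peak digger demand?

23

Early-start schedule: Activity 1@1, Activity 2@1, Activity 3@1, Activity 4@1, Activity 5@1, Activity 6@1, Activity 7@1.
Load per day: day 1: 23, day 2: 22, day 3: 14, day 4: 2, day 5: 0, day 6: 0, day 7: 0.
Peak is 23.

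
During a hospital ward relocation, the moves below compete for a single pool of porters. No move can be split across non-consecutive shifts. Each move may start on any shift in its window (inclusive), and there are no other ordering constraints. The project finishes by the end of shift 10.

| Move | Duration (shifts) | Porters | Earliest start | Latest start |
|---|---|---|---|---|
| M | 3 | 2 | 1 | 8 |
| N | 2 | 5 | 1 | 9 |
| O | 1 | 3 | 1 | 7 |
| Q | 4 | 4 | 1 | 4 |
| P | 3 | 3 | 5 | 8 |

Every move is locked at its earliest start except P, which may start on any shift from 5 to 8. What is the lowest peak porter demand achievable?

14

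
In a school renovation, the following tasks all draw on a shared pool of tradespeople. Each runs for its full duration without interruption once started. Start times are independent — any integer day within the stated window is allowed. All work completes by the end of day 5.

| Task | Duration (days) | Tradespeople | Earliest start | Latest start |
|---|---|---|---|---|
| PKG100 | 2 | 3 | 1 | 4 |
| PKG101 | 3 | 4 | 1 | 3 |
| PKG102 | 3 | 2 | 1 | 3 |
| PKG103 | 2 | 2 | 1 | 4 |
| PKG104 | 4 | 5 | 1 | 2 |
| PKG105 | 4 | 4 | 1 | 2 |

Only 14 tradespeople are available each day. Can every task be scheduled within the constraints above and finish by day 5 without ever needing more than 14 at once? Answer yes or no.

no

The minimum achievable peak is 15; 14 < 15, so no feasible schedule stays within the cap.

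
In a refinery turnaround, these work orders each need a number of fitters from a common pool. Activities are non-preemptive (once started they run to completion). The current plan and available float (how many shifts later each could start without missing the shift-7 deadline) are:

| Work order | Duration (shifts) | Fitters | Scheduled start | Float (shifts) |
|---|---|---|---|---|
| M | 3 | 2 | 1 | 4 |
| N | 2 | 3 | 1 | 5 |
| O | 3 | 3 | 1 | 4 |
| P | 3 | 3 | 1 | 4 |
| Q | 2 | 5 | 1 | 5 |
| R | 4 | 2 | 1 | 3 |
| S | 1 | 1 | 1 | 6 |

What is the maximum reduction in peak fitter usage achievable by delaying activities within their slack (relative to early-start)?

11

Early-start peak: s1:19  s2:18  s3:10  s4:2  s5:0  s6:0  s7:0 ⇒ 19.
Leveled (M@1, N@1, O@1, P@3, Q@6, R@4, S@4): s1:8  s2:8  s3:8  s4:6  s5:5  s6:7  s7:7 ⇒ 8.
Reduction 19 − 8 = 11.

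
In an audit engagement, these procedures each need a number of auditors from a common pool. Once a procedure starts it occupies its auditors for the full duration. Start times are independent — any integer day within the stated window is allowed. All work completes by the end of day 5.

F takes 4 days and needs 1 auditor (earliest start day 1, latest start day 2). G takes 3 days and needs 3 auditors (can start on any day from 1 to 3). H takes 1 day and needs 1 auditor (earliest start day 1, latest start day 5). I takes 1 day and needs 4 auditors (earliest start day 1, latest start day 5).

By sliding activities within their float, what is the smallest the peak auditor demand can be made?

4

Early-start (F@1, G@1, H@1, I@1) gives peak 9: d1:9  d2:4  d3:4  d4:1  d5:0.
Shift H→4, I→5.
Schedule F@1, G@1, H@4, I@5: d1:4  d2:4  d3:4  d4:2  d5:4 — peak 4.
Total auditor-days = 18 over 5 days ⇒ peak ≥ ⌈18/5⌉ = 4, so 4 is optimal.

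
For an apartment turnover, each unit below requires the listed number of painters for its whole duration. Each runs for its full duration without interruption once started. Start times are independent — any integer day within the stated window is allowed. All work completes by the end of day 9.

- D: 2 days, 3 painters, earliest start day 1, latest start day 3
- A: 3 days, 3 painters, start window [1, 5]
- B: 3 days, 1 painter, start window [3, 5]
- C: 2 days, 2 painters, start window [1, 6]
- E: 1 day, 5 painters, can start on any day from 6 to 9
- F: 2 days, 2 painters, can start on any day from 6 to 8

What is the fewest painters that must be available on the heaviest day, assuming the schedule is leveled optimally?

Early-start (D@1, A@1, B@3, C@1, E@6, F@6) gives peak 8: d1:8  d2:8  d3:4  d4:1  d5:1  d6:7  d7:2  d8:0  d9:0.
Shift A→3, F→7.
Schedule D@1, A@3, B@3, C@1, E@6, F@7: d1:5  d2:5  d3:4  d4:4  d5:4  d6:5  d7:2  d8:2  d9:0 — peak 5.

5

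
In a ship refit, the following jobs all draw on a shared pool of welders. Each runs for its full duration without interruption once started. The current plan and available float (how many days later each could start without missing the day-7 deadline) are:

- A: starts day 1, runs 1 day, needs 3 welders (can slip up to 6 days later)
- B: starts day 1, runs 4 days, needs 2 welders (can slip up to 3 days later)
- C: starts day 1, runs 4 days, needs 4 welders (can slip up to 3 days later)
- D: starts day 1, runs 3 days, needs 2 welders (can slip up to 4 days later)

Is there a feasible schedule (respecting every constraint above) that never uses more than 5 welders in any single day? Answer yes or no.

The minimum achievable peak is 6; 5 < 6, so no feasible schedule stays within the cap.

no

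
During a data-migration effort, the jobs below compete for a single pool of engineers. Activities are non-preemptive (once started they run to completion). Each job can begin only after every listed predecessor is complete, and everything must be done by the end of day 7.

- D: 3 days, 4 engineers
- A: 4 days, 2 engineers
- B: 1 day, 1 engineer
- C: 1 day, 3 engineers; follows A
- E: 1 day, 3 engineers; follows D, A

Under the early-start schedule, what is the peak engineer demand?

7

Early-start schedule: D@1, A@1, B@1, C@5, E@5.
Load per day: day 1: 7, day 2: 6, day 3: 6, day 4: 2, day 5: 6, day 6: 0, day 7: 0.
Peak is 7.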